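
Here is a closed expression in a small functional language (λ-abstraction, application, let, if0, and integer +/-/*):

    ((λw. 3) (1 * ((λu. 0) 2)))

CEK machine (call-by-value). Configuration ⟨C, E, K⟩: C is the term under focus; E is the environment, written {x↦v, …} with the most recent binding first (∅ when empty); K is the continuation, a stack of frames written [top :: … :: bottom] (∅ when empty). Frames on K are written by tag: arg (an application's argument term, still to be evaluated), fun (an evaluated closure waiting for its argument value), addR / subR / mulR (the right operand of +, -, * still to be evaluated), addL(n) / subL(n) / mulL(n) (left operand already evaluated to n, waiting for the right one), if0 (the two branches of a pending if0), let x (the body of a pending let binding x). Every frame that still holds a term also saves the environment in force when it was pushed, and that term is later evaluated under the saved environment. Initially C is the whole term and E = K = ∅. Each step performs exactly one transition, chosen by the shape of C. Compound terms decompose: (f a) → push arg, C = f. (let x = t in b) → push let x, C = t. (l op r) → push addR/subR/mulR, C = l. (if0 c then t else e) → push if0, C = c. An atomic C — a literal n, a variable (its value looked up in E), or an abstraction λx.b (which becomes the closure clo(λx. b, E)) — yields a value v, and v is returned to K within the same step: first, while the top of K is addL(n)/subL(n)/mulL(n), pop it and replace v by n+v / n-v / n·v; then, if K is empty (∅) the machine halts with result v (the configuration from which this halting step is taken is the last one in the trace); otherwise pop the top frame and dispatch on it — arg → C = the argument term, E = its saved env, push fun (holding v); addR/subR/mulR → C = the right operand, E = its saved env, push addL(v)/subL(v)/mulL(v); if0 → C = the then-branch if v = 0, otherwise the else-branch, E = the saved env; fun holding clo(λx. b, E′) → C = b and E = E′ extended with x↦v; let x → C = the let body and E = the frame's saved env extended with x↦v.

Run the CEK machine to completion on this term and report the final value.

Answer: 3

Machine steps:
[0] [C=((λw. 3) (1 * ((λu. 0) 2))) | E=∅ | K=∅]
[1] [C=(λw. 3) | E=∅ | K=[arg]]
[2] [C=(1 * ((λu. 0) 2)) | E=∅ | K=[fun]]
[3] [C=1 | E=∅ | K=[mulR :: fun]]
[4] [C=((λu. 0) 2) | E=∅ | K=[mulL(1) :: fun]]
[5] [C=(λu. 0) | E=∅ | K=[arg :: mulL(1) :: fun]]
[6] [C=2 | E=∅ | K=[fun :: mulL(1) :: fun]]
[7] [C=0 | E={u↦2} | K=[mulL(1) :: fun]]
[8] [C=3 | E={w↦0} | K=∅]
→ final value 3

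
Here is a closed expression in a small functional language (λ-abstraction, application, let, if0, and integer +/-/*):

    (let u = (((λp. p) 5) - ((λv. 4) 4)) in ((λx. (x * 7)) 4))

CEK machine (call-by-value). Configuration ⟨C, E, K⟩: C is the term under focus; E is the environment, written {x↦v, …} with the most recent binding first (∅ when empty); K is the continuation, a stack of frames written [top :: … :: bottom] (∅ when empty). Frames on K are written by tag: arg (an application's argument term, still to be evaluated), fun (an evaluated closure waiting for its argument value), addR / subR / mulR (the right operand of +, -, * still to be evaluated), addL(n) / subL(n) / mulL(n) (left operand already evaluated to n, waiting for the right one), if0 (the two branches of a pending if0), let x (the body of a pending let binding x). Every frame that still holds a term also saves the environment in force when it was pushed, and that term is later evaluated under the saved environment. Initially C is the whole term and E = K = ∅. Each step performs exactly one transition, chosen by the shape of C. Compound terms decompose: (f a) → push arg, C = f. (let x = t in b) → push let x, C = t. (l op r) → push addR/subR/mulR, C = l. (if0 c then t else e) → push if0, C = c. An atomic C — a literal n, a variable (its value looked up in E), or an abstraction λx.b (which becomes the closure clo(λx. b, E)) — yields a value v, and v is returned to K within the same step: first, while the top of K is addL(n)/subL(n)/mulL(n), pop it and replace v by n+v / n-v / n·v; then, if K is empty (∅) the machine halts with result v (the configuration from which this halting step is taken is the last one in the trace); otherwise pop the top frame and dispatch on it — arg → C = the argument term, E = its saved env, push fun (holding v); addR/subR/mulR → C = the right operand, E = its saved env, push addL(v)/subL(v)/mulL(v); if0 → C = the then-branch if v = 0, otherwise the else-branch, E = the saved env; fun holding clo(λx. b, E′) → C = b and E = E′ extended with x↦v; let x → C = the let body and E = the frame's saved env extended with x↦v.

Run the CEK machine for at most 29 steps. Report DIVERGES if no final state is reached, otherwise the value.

Answer: 28

Derivation:
[0] [C=(let u = (((λp. p) 5) - ((λv. 4) 4)) in ((λx. (x * 7)) 4)) | E=∅ | K=∅]
[1] [C=(((λp. p) 5) - ((λv. 4) 4)) | E=∅ | K=[let u]]
[2] [C=((λp. p) 5) | E=∅ | K=[subR :: let u]]
[3] [C=(λp. p) | E=∅ | K=[arg :: subR :: let u]]
[4] [C=5 | E=∅ | K=[fun :: subR :: let u]]
[5] [C=p | E={p↦5} | K=[subR :: let u]]
[6] [C=((λv. 4) 4) | E=∅ | K=[subL(5) :: let u]]
[7] [C=(λv. 4) | E=∅ | K=[arg :: subL(5) :: let u]]
[8] [C=4 | E=∅ | K=[fun :: subL(5) :: let u]]
[9] [C=4 | E={v↦4} | K=[subL(5) :: let u]]
[10] [C=((λx. (x * 7)) 4) | E={u↦1} | K=∅]
[11] [C=(λx. (x * 7)) | E={u↦1} | K=[arg]]
[12] [C=4 | E={u↦1} | K=[fun]]
[13] [C=(x * 7) | E={x↦4, u↦1} | K=∅]
[14] [C=x | E={x↦4, u↦1} | K=[mulR]]
[15] [C=7 | E={x↦4, u↦1} | K=[mulL(4)]]
→ final value 28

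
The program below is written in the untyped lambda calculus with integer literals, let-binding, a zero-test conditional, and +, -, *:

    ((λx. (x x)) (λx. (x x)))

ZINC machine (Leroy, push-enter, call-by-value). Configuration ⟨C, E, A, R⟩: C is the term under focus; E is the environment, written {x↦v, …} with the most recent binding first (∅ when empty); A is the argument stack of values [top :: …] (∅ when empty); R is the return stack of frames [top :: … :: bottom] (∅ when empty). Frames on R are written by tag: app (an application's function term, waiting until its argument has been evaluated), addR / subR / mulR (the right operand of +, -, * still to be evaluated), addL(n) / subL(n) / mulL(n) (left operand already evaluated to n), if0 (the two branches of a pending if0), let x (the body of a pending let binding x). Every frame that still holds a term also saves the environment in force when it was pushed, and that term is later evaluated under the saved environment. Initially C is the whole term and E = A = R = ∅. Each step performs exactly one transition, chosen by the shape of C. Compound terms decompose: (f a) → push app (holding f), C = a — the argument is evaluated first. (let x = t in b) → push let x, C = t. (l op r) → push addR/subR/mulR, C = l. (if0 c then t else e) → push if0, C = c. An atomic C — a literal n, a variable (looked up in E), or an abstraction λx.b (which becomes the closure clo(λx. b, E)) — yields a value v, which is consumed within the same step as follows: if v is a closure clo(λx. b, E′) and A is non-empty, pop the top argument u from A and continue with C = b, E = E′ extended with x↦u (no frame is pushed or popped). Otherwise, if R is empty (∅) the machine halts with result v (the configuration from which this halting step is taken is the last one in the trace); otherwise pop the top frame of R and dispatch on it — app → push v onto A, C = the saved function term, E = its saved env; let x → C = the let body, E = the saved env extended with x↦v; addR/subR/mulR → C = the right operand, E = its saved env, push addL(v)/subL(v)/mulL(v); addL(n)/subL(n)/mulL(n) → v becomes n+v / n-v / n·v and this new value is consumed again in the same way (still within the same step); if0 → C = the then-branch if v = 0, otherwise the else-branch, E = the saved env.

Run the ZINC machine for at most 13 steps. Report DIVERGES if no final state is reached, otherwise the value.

Answer: DIVERGES (no final state within 13 steps)

Execution trace:
0. ⟨C=((λx. (x x)) (λx. (x x))); E=∅; A=∅; R=∅⟩
1. ⟨C=(λx. (x x)); E=∅; A=∅; R=[app]⟩
2. ⟨C=(λx. (x x)); E=∅; A=[clo(λx. (x x), ∅)]; R=∅⟩
3. ⟨C=(x x); E={x↦clo(λx. (x x), ∅)}; A=∅; R=∅⟩
4. ⟨C=x; E={x↦clo(λx. (x x), ∅)}; A=∅; R=[app]⟩
5. ⟨C=x; E={x↦clo(λx. (x x), ∅)}; A=[clo(λx. (x x), ∅)]; R=∅⟩
… configuration repeats with period 3 (steps 3–5 recur indefinitely) …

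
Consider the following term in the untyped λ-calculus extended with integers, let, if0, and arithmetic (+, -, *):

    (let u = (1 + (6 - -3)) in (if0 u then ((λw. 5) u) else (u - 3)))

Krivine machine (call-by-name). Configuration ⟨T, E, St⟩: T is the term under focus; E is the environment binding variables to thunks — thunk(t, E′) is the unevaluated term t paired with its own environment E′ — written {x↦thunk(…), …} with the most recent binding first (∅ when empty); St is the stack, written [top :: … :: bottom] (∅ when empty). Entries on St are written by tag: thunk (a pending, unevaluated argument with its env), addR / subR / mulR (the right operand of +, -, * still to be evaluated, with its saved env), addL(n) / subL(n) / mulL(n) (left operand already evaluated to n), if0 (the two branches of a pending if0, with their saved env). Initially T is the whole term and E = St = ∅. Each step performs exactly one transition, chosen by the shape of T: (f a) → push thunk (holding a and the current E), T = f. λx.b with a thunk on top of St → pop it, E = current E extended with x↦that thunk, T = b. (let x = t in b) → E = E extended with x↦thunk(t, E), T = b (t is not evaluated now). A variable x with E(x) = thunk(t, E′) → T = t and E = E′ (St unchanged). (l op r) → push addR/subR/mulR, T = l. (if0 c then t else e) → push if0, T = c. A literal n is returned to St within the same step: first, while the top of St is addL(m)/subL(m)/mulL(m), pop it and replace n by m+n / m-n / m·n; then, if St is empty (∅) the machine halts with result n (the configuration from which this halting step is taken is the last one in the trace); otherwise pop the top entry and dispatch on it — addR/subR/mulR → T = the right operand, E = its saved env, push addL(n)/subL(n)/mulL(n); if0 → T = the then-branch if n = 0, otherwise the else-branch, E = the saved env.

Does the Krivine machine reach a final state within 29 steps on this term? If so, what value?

Answer: 7

Machine steps:
0. <T=(let u = (1 + (6 - -3)) in (if0 u then ((λw. 5) u) else (u - 3))), E=∅, St=∅>
1. <T=(if0 u then ((λw. 5) u) else (u - 3)), E={u↦thunk((1 + (6 - -3)), ∅)}, St=∅>
2. <T=u, E={u↦thunk((1 + (6 - -3)), ∅)}, St=[if0]>
3. <T=(1 + (6 - -3)), E=∅, St=[if0]>
4. <T=1, E=∅, St=[addR :: if0]>
5. <T=(6 - -3), E=∅, St=[addL(1) :: if0]>
6. <T=6, E=∅, St=[subR :: addL(1) :: if0]>
7. <T=-3, E=∅, St=[subL(6) :: addL(1) :: if0]>
8. <T=(u - 3), E={u↦thunk((1 + (6 - -3)), ∅)}, St=∅>
9. <T=u, E={u↦thunk((1 + (6 - -3)), ∅)}, St=[subR]>
10. <T=(1 + (6 - -3)), E=∅, St=[subR]>
11. <T=1, E=∅, St=[addR :: subR]>
12. <T=(6 - -3), E=∅, St=[addL(1) :: subR]>
13. <T=6, E=∅, St=[subR :: addL(1) :: subR]>
14. <T=-3, E=∅, St=[subL(6) :: addL(1) :: subR]>
15. <T=3, E={u↦thunk((1 + (6 - -3)), ∅)}, St=[subL(10)]>
→ final value 7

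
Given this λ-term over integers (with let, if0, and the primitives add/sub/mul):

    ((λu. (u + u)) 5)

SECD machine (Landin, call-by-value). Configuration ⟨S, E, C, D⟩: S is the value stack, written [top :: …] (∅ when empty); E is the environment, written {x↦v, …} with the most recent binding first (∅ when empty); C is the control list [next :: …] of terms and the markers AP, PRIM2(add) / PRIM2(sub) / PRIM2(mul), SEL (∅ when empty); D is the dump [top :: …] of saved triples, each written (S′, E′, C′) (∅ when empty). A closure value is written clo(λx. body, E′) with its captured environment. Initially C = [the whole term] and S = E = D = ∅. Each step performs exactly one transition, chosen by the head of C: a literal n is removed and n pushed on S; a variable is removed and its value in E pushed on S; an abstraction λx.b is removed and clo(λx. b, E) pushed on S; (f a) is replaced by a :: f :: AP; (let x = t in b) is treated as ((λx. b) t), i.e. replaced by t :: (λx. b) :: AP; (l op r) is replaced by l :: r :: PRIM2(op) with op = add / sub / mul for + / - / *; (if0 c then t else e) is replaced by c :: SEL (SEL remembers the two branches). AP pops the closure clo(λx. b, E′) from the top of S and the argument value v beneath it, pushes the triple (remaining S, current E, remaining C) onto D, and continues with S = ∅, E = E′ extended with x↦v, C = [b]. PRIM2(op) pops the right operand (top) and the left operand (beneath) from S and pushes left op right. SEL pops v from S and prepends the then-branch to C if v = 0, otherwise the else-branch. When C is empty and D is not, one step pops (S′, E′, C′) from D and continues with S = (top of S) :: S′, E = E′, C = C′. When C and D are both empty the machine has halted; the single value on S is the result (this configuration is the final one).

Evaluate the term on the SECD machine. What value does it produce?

Answer: 10

Derivation:
[0] ⟨S=∅; E=∅; C=[((λu. (u + u)) 5)]; D=∅⟩
[1] ⟨S=∅; E=∅; C=[5 :: (λu. (u + u)) :: AP]; D=∅⟩
[2] ⟨S=[5]; E=∅; C=[(λu. (u + u)) :: AP]; D=∅⟩
[3] ⟨S=[clo(λu. (u + u), ∅) :: 5]; E=∅; C=[AP]; D=∅⟩
[4] ⟨S=∅; E={u↦5}; C=[(u + u)]; D=[(∅, ∅, ∅)]⟩
[5] ⟨S=∅; E={u↦5}; C=[u :: u :: PRIM2(add)]; D=[(∅, ∅, ∅)]⟩
[6] ⟨S=[5]; E={u↦5}; C=[u :: PRIM2(add)]; D=[(∅, ∅, ∅)]⟩
[7] ⟨S=[5 :: 5]; E={u↦5}; C=[PRIM2(add)]; D=[(∅, ∅, ∅)]⟩
[8] ⟨S=[10]; E={u↦5}; C=∅; D=[(∅, ∅, ∅)]⟩
[9] ⟨S=[10]; E=∅; C=∅; D=∅⟩
→ final value 10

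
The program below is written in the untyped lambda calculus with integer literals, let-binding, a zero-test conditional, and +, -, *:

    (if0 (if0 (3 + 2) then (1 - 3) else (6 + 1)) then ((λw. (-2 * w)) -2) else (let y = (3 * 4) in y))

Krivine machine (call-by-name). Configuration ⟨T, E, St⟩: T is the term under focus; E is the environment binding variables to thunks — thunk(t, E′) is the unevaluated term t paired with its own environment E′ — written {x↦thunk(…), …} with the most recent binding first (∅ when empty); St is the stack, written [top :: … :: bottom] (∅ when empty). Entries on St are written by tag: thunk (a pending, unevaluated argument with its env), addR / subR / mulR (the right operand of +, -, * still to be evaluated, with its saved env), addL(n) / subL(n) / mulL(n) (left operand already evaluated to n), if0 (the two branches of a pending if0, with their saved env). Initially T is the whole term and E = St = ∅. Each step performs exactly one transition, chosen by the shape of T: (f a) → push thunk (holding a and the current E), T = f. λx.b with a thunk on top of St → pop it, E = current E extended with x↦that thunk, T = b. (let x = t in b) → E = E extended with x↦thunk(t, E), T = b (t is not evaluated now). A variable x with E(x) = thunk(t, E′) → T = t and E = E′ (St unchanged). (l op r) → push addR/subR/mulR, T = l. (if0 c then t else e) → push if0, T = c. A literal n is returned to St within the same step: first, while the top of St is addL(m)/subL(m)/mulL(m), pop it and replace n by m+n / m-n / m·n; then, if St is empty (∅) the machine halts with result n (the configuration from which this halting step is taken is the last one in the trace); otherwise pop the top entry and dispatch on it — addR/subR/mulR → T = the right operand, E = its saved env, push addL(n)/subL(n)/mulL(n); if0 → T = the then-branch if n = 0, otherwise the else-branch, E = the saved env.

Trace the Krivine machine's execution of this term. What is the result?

Answer: 12

Derivation:
[0] [T=(if0 (if0 (3 + 2) then (1 - 3) else (6 + 1)) then ((λw. (-2 * w)) -2) else (let y = (3 * 4) in y)) | E=∅ | St=∅]
[1] [T=(if0 (3 + 2) then (1 - 3) else (6 + 1)) | E=∅ | St=[if0]]
[2] [T=(3 + 2) | E=∅ | St=[if0 :: if0]]
[3] [T=3 | E=∅ | St=[addR :: if0 :: if0]]
[4] [T=2 | E=∅ | St=[addL(3) :: if0 :: if0]]
[5] [T=(6 + 1) | E=∅ | St=[if0]]
[6] [T=6 | E=∅ | St=[addR :: if0]]
[7] [T=1 | E=∅ | St=[addL(6) :: if0]]
[8] [T=(let y = (3 * 4) in y) | E=∅ | St=∅]
[9] [T=y | E={y↦thunk((3 * 4), ∅)} | St=∅]
[10] [T=(3 * 4) | E=∅ | St=∅]
[11] [T=3 | E=∅ | St=[mulR]]
[12] [T=4 | E=∅ | St=[mulL(3)]]
→ final value 12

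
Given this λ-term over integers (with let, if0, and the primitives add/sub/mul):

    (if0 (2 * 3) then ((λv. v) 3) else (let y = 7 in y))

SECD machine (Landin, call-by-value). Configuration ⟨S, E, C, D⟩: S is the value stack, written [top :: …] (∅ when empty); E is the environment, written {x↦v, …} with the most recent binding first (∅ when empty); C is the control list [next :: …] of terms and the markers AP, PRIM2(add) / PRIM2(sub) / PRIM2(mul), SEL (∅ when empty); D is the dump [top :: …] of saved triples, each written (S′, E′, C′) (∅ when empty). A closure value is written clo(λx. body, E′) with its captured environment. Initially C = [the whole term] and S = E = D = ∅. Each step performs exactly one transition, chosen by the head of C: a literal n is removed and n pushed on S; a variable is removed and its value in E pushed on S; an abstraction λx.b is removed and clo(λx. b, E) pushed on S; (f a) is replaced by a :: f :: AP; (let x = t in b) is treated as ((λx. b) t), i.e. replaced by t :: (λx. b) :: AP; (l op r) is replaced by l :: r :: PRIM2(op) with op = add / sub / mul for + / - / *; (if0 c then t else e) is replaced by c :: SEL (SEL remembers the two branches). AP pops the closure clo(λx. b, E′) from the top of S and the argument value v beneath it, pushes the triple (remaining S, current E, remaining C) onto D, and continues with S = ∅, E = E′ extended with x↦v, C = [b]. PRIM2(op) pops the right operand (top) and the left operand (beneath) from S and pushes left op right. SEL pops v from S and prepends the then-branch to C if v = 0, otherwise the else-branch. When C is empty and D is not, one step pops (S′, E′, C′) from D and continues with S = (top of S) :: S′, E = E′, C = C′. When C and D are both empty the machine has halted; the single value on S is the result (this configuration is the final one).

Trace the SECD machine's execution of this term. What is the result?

t=0: [S=∅ | E=∅ | C=[(if0 (2 * 3) then ((λv. v) 3) else (let y = 7 in y))] | D=∅]
t=1: [S=∅ | E=∅ | C=[(2 * 3) :: SEL] | D=∅]
t=2: [S=∅ | E=∅ | C=[2 :: 3 :: PRIM2(mul) :: SEL] | D=∅]
t=3: [S=[2] | E=∅ | C=[3 :: PRIM2(mul) :: SEL] | D=∅]
t=4: [S=[3 :: 2] | E=∅ | C=[PRIM2(mul) :: SEL] | D=∅]
t=5: [S=[6] | E=∅ | C=[SEL] | D=∅]
t=6: [S=∅ | E=∅ | C=[(let y = 7 in y)] | D=∅]
t=7: [S=∅ | E=∅ | C=[7 :: (λy. y) :: AP] | D=∅]
t=8: [S=[7] | E=∅ | C=[(λy. y) :: AP] | D=∅]
t=9: [S=[clo(λy. y, ∅) :: 7] | E=∅ | C=[AP] | D=∅]
t=10: [S=∅ | E={y↦7} | C=[y] | D=[(∅, ∅, ∅)]]
t=11: [S=[7] | E={y↦7} | C=∅ | D=[(∅, ∅, ∅)]]
t=12: [S=[7] | E=∅ | C=∅ | D=∅]
→ final value 7

Answer: 7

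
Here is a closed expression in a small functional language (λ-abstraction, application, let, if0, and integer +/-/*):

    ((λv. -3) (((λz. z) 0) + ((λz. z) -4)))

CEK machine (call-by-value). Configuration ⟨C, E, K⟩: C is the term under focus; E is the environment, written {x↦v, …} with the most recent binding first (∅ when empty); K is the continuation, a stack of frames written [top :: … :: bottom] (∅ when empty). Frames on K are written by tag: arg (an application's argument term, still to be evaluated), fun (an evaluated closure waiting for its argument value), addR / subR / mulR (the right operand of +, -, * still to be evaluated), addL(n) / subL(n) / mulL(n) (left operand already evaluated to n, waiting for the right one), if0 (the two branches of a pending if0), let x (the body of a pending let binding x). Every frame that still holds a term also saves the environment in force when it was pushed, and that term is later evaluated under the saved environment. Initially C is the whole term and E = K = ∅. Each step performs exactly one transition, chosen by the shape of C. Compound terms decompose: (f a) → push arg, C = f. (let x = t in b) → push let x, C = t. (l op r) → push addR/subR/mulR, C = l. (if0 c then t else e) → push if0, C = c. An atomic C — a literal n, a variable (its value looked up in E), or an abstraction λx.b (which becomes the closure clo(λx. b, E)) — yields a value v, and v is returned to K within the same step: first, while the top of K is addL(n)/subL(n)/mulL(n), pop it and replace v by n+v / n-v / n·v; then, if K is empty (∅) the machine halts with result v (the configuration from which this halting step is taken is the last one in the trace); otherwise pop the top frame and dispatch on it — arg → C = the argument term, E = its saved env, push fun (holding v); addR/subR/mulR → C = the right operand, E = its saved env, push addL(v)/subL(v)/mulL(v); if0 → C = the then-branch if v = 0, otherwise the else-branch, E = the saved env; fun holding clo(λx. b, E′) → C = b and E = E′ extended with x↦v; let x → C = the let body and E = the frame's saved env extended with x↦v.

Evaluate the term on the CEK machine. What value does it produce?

Answer: -3

Machine steps:
step 0: ⟨C=((λv. -3) (((λz. z) 0) + ((λz. z) -4))); E=∅; K=∅⟩
step 1: ⟨C=(λv. -3); E=∅; K=[arg]⟩
step 2: ⟨C=(((λz. z) 0) + ((λz. z) -4)); E=∅; K=[fun]⟩
step 3: ⟨C=((λz. z) 0); E=∅; K=[addR :: fun]⟩
step 4: ⟨C=(λz. z); E=∅; K=[arg :: addR :: fun]⟩
step 5: ⟨C=0; E=∅; K=[fun :: addR :: fun]⟩
step 6: ⟨C=z; E={z↦0}; K=[addR :: fun]⟩
step 7: ⟨C=((λz. z) -4); E=∅; K=[addL(0) :: fun]⟩
step 8: ⟨C=(λz. z); E=∅; K=[arg :: addL(0) :: fun]⟩
step 9: ⟨C=-4; E=∅; K=[fun :: addL(0) :: fun]⟩
step 10: ⟨C=z; E={z↦-4}; K=[addL(0) :: fun]⟩
step 11: ⟨C=-3; E={v↦-4}; K=∅⟩
→ final value -3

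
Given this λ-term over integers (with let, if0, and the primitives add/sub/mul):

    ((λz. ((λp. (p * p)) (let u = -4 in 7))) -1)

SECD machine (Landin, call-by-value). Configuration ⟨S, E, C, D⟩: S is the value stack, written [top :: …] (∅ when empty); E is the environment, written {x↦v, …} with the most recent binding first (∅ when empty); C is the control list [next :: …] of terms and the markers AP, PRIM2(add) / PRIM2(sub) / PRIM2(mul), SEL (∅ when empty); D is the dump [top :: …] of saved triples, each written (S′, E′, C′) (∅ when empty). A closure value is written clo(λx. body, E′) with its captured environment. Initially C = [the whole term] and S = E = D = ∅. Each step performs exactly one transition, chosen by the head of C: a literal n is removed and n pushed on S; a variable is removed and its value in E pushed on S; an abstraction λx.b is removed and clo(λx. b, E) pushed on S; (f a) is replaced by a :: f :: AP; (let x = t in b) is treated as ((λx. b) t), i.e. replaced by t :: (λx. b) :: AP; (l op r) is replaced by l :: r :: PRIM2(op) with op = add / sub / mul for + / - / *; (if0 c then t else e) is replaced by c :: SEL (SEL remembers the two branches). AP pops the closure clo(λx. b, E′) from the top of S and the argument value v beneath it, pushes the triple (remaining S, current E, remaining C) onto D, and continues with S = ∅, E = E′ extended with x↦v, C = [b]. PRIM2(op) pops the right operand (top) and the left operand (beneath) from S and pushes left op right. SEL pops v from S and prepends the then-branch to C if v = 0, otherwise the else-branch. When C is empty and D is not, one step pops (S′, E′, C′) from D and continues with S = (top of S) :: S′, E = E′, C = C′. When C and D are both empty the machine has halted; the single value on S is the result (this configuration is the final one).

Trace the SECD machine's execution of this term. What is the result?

Answer: 49

Machine steps:
0. ⟨S=∅; E=∅; C=[((λz. ((λp. (p * p)) (let u = -4 in 7))) -1)]; D=∅⟩
1. ⟨S=∅; E=∅; C=[-1 :: (λz. ((λp. (p * p)) (let u = -4 in 7))) :: AP]; D=∅⟩
2. ⟨S=[-1]; E=∅; C=[(λz. ((λp. (p * p)) (let u = -4 in 7))) :: AP]; D=∅⟩
3. ⟨S=[clo(λz. ((λp. (p * p)) (let u = -4 in 7)), ∅) :: -1]; E=∅; C=[AP]; D=∅⟩
4. ⟨S=∅; E={z↦-1}; C=[((λp. (p * p)) (let u = -4 in 7))]; D=[(∅, ∅, ∅)]⟩
5. ⟨S=∅; E={z↦-1}; C=[(let u = -4 in 7) :: (λp. (p * p)) :: AP]; D=[(∅, ∅, ∅)]⟩
6. ⟨S=∅; E={z↦-1}; C=[-4 :: (λu. 7) :: AP :: (λp. (p * p)) :: AP]; D=[(∅, ∅, ∅)]⟩
7. ⟨S=[-4]; E={z↦-1}; C=[(λu. 7) :: AP :: (λp. (p * p)) :: AP]; D=[(∅, ∅, ∅)]⟩
8. ⟨S=[clo(λu. 7, {z↦-1}) :: -4]; E={z↦-1}; C=[AP :: (λp. (p * p)) :: AP]; D=[(∅, ∅, ∅)]⟩
9. ⟨S=∅; E={u↦-4, z↦-1}; C=[7]; D=[(∅, {z↦-1}, [(λp. (p * p)) :: AP]) :: (∅, ∅, ∅)]⟩
10. ⟨S=[7]; E={u↦-4, z↦-1}; C=∅; D=[(∅, {z↦-1}, [(λp. (p * p)) :: AP]) :: (∅, ∅, ∅)]⟩
11. ⟨S=[7]; E={z↦-1}; C=[(λp. (p * p)) :: AP]; D=[(∅, ∅, ∅)]⟩
12. ⟨S=[clo(λp. (p * p), {z↦-1}) :: 7]; E={z↦-1}; C=[AP]; D=[(∅, ∅, ∅)]⟩
13. ⟨S=∅; E={p↦7, z↦-1}; C=[(p * p)]; D=[(∅, {z↦-1}, ∅) :: (∅, ∅, ∅)]⟩
14. ⟨S=∅; E={p↦7, z↦-1}; C=[p :: p :: PRIM2(mul)]; D=[(∅, {z↦-1}, ∅) :: (∅, ∅, ∅)]⟩
15. ⟨S=[7]; E={p↦7, z↦-1}; C=[p :: PRIM2(mul)]; D=[(∅, {z↦-1}, ∅) :: (∅, ∅, ∅)]⟩
16. ⟨S=[7 :: 7]; E={p↦7, z↦-1}; C=[PRIM2(mul)]; D=[(∅, {z↦-1}, ∅) :: (∅, ∅, ∅)]⟩
17. ⟨S=[49]; E={p↦7, z↦-1}; C=∅; D=[(∅, {z↦-1}, ∅) :: (∅, ∅, ∅)]⟩
18. ⟨S=[49]; E={z↦-1}; C=∅; D=[(∅, ∅, ∅)]⟩
19. ⟨S=[49]; E=∅; C=∅; D=∅⟩
→ final value 49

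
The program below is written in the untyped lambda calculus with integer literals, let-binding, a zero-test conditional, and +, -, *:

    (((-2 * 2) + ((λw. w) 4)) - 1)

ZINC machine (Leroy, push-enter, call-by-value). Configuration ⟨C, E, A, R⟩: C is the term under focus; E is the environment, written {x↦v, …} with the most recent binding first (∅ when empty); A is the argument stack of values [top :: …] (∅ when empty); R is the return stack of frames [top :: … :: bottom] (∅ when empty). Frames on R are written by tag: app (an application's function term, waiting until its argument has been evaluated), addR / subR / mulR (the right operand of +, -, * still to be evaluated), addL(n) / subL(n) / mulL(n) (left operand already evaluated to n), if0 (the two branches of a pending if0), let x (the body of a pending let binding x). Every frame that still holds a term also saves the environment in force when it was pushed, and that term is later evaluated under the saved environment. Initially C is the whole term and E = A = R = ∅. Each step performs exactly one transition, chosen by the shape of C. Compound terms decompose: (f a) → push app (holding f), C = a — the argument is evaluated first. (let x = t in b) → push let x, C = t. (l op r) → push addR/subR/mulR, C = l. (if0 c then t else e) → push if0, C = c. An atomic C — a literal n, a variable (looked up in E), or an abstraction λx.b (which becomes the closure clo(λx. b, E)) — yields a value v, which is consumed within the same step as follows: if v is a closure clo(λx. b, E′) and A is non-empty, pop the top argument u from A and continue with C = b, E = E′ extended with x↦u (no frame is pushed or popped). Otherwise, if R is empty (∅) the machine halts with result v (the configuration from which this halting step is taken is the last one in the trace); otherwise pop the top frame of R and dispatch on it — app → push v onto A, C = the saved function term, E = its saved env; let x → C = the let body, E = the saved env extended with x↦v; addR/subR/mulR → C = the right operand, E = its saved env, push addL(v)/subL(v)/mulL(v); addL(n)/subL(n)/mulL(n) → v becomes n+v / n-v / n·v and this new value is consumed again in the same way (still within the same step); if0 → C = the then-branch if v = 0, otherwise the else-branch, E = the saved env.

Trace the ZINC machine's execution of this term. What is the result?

0. [C=(((-2 * 2) + ((λw. w) 4)) - 1) | E=∅ | A=∅ | R=∅]
1. [C=((-2 * 2) + ((λw. w) 4)) | E=∅ | A=∅ | R=[subR]]
2. [C=(-2 * 2) | E=∅ | A=∅ | R=[addR :: subR]]
3. [C=-2 | E=∅ | A=∅ | R=[mulR :: addR :: subR]]
4. [C=2 | E=∅ | A=∅ | R=[mulL(-2) :: addR :: subR]]
5. [C=((λw. w) 4) | E=∅ | A=∅ | R=[addL(-4) :: subR]]
6. [C=4 | E=∅ | A=∅ | R=[app :: addL(-4) :: subR]]
7. [C=(λw. w) | E=∅ | A=[4] | R=[addL(-4) :: subR]]
8. [C=w | E={w↦4} | A=∅ | R=[addL(-4) :: subR]]
9. [C=1 | E=∅ | A=∅ | R=[subL(0)]]
→ final value -1

Answer: -1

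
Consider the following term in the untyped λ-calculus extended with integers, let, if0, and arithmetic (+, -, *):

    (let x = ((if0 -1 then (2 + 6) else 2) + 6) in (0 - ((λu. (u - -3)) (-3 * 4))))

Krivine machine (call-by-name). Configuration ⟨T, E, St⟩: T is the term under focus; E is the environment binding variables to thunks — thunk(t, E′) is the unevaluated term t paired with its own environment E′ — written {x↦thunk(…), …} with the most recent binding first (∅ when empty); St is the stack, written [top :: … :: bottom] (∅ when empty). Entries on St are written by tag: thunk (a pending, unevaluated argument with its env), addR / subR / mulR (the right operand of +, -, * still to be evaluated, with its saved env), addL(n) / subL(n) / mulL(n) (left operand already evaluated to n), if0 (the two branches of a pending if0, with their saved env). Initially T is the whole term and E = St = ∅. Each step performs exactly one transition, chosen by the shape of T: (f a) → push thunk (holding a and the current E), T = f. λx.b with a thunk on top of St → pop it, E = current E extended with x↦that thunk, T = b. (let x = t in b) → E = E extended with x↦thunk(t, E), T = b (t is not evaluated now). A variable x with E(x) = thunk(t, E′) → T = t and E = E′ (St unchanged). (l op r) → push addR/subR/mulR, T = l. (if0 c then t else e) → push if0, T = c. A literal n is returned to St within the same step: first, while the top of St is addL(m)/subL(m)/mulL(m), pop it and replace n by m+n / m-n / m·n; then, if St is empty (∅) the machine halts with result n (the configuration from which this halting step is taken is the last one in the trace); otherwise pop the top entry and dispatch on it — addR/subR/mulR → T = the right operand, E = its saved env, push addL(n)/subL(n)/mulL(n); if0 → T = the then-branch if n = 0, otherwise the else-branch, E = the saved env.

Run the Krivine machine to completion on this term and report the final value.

0. ⟨T=(let x = ((if0 -1 then (2 + 6) else 2) + 6) in (0 - ((λu. (u - -3)) (-3 * 4)))); E=∅; St=∅⟩
1. ⟨T=(0 - ((λu. (u - -3)) (-3 * 4))); E={x↦thunk(((if0 -1 then (2 + 6) else 2) + 6), ∅)}; St=∅⟩
2. ⟨T=0; E={x↦thunk(((if0 -1 then (2 + 6) else 2) + 6), ∅)}; St=[subR]⟩
3. ⟨T=((λu. (u - -3)) (-3 * 4)); E={x↦thunk(((if0 -1 then (2 + 6) else 2) + 6), ∅)}; St=[subL(0)]⟩
4. ⟨T=(λu. (u - -3)); E={x↦thunk(((if0 -1 then (2 + 6) else 2) + 6), ∅)}; St=[thunk :: subL(0)]⟩
5. ⟨T=(u - -3); E={u↦thunk((-3 * 4), {x↦thunk(((if0 -1 then (2 + 6) else 2) + 6), ∅)}), x↦thunk(((if0 -1 then (2 + 6) else 2) + 6), ∅)}; St=[subL(0)]⟩
6. ⟨T=u; E={u↦thunk((-3 * 4), {x↦thunk(((if0 -1 then (2 + 6) else 2) + 6), ∅)}), x↦thunk(((if0 -1 then (2 + 6) else 2) + 6), ∅)}; St=[subR :: subL(0)]⟩
7. ⟨T=(-3 * 4); E={x↦thunk(((if0 -1 then (2 + 6) else 2) + 6), ∅)}; St=[subR :: subL(0)]⟩
8. ⟨T=-3; E={x↦thunk(((if0 -1 then (2 + 6) else 2) + 6), ∅)}; St=[mulR :: subR :: subL(0)]⟩
9. ⟨T=4; E={x↦thunk(((if0 -1 then (2 + 6) else 2) + 6), ∅)}; St=[mulL(-3) :: subR :: subL(0)]⟩
10. ⟨T=-3; E={u↦thunk((-3 * 4), {x↦thunk(((if0 -1 then (2 + 6) else 2) + 6), ∅)}), x↦thunk(((if0 -1 then (2 + 6) else 2) + 6), ∅)}; St=[subL(-12) :: subL(0)]⟩
→ final value 9

Answer: 9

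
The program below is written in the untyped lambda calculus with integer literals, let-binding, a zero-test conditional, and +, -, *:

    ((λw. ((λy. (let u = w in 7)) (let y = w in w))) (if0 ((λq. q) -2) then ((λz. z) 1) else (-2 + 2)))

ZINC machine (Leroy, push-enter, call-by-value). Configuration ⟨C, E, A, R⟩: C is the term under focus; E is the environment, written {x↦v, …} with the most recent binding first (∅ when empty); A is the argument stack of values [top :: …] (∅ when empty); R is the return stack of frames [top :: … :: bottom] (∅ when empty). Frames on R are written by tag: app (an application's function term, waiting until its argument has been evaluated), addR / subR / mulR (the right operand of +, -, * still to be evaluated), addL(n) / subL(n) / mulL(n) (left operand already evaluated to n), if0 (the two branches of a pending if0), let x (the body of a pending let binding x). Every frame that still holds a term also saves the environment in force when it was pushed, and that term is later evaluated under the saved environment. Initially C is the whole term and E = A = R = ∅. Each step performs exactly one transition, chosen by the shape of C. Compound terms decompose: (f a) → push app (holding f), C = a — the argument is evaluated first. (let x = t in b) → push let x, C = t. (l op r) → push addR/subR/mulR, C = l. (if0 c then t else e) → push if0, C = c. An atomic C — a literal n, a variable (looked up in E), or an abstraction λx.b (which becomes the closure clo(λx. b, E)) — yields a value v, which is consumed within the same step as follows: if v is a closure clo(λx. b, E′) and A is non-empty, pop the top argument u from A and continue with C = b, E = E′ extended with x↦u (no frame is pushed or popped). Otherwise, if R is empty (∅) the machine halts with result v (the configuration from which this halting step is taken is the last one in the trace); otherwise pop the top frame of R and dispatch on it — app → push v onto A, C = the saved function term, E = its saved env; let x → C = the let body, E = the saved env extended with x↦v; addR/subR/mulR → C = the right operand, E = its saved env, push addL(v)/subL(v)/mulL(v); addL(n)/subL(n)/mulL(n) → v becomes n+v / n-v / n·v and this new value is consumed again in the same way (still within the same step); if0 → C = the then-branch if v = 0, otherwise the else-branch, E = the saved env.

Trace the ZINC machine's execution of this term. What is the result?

0. [C=((λw. ((λy. (let u = w in 7)) (let y = w in w))) (if0 ((λq. q) -2) then ((λz. z) 1) else (-2 + 2))) | E=∅ | A=∅ | R=∅]
1. [C=(if0 ((λq. q) -2) then ((λz. z) 1) else (-2 + 2)) | E=∅ | A=∅ | R=[app]]
2. [C=((λq. q) -2) | E=∅ | A=∅ | R=[if0 :: app]]
3. [C=-2 | E=∅ | A=∅ | R=[app :: if0 :: app]]
4. [C=(λq. q) | E=∅ | A=[-2] | R=[if0 :: app]]
5. [C=q | E={q↦-2} | A=∅ | R=[if0 :: app]]
6. [C=(-2 + 2) | E=∅ | A=∅ | R=[app]]
7. [C=-2 | E=∅ | A=∅ | R=[addR :: app]]
8. [C=2 | E=∅ | A=∅ | R=[addL(-2) :: app]]
9. [C=(λw. ((λy. (let u = w in 7)) (let y = w in w))) | E=∅ | A=[0] | R=∅]
10. [C=((λy. (let u = w in 7)) (let y = w in w)) | E={w↦0} | A=∅ | R=∅]
11. [C=(let y = w in w) | E={w↦0} | A=∅ | R=[app]]
12. [C=w | E={w↦0} | A=∅ | R=[let y :: app]]
13. [C=w | E={y↦0, w↦0} | A=∅ | R=[app]]
14. [C=(λy. (let u = w in 7)) | E={w↦0} | A=[0] | R=∅]
15. [C=(let u = w in 7) | E={y↦0, w↦0} | A=∅ | R=∅]
16. [C=w | E={y↦0, w↦0} | A=∅ | R=[let u]]
17. [C=7 | E={u↦0, y↦0, w↦0} | A=∅ | R=∅]
→ final value 7

Answer: 7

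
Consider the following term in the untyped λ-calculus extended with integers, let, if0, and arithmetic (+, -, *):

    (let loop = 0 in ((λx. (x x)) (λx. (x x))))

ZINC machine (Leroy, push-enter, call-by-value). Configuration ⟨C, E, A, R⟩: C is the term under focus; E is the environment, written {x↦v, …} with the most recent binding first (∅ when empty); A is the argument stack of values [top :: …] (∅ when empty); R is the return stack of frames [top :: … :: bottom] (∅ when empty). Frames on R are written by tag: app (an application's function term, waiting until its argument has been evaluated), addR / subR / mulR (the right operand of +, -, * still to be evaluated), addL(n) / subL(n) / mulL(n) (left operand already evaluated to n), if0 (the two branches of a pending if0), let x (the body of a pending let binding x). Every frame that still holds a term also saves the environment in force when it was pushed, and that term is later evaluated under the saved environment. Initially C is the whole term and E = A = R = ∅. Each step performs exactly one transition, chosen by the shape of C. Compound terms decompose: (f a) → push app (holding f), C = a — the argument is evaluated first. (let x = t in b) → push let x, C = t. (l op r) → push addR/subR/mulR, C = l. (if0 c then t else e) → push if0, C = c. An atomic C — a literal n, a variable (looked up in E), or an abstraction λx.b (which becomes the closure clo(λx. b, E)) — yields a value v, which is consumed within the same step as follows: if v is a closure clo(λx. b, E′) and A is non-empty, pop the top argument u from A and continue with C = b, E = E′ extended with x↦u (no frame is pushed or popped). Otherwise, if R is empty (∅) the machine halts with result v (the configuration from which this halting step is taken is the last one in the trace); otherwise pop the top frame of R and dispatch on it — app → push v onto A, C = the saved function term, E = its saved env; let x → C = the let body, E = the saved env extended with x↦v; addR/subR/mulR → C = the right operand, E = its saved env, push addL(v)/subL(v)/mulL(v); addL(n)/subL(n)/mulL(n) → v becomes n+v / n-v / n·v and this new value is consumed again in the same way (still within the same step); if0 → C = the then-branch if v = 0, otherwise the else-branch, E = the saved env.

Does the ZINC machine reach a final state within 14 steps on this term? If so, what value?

Answer: DIVERGES (no final state within 14 steps)

Machine steps:
[0] ⟨C=(let loop = 0 in ((λx. (x x)) (λx. (x x)))); E=∅; A=∅; R=∅⟩
[1] ⟨C=0; E=∅; A=∅; R=[let loop]⟩
[2] ⟨C=((λx. (x x)) (λx. (x x))); E={loop↦0}; A=∅; R=∅⟩
[3] ⟨C=(λx. (x x)); E={loop↦0}; A=∅; R=[app]⟩
[4] ⟨C=(λx. (x x)); E={loop↦0}; A=[clo(λx. (x x), {loop↦0})]; R=∅⟩
[5] ⟨C=(x x); E={x↦clo(λx. (x x), {loop↦0}), loop↦0}; A=∅; R=∅⟩
[6] ⟨C=x; E={x↦clo(λx. (x x), {loop↦0}), loop↦0}; A=∅; R=[app]⟩
[7] ⟨C=x; E={x↦clo(λx. (x x), {loop↦0}), loop↦0}; A=[clo(λx. (x x), {loop↦0})]; R=∅⟩
… configuration repeats with period 3 (steps 5–7 recur indefinitely) …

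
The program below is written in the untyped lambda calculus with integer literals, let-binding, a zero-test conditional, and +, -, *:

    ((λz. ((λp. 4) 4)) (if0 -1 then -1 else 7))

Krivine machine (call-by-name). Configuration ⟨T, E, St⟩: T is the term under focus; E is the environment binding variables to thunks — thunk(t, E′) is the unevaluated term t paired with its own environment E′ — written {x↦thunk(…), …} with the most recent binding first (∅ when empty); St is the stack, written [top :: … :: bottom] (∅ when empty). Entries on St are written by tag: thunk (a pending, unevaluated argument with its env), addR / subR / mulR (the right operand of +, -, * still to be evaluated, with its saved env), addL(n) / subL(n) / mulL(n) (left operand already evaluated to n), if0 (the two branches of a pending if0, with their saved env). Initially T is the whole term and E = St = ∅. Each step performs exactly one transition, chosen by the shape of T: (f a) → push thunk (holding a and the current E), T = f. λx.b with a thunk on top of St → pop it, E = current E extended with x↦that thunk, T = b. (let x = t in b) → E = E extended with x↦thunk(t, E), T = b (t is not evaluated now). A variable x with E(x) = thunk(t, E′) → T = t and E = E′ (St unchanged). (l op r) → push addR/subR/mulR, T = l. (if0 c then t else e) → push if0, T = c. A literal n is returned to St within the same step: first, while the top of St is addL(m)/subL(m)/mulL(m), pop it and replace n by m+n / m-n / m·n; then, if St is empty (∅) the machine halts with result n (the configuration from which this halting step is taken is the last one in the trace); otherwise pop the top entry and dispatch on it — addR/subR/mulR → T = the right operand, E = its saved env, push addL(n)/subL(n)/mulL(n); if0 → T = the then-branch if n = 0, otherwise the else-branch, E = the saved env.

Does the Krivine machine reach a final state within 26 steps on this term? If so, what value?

Answer: 4

Derivation:
0. <T=((λz. ((λp. 4) 4)) (if0 -1 then -1 else 7)), E=∅, St=∅>
1. <T=(λz. ((λp. 4) 4)), E=∅, St=[thunk]>
2. <T=((λp. 4) 4), E={z↦thunk((if0 -1 then -1 else 7), ∅)}, St=∅>
3. <T=(λp. 4), E={z↦thunk((if0 -1 then -1 else 7), ∅)}, St=[thunk]>
4. <T=4, E={p↦thunk(4, {z↦thunk((if0 -1 then -1 else 7), ∅)}), z↦thunk((if0 -1 then -1 else 7), ∅)}, St=∅>
→ final value 4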